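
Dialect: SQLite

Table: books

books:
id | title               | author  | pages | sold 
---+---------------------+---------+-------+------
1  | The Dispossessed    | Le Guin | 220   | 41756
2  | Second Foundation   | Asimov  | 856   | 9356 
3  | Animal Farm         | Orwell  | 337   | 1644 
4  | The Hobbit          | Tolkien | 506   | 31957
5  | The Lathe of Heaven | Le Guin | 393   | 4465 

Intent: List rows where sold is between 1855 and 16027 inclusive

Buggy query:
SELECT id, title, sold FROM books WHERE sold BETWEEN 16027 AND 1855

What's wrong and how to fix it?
Bug: BETWEEN expects the lower bound first; with 16027 AND 1855 the range is empty

Fix: Write BETWEEN 1855 AND 16027

Corrected query:
SELECT id, title, sold FROM books WHERE sold BETWEEN 1855 AND 16027

Result:
id | title               | sold
---+---------------------+-----
2  | Second Foundation   | 9356
5  | The Lathe of Heaven | 4465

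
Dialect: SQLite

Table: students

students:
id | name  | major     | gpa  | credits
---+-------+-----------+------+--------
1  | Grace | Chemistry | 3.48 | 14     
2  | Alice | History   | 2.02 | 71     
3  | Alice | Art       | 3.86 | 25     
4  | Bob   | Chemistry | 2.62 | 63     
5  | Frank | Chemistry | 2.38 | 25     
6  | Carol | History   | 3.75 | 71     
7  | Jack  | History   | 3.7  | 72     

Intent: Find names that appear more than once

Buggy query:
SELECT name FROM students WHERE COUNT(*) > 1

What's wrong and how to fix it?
Bug: COUNT(*) is an aggregate and cannot be used in WHERE

Fix: GROUP BY name, then filter groups with HAVING COUNT(*) > 1

Corrected query:
SELECT name FROM students GROUP BY name HAVING COUNT(*) > 1

Result:
name 
-----
Alice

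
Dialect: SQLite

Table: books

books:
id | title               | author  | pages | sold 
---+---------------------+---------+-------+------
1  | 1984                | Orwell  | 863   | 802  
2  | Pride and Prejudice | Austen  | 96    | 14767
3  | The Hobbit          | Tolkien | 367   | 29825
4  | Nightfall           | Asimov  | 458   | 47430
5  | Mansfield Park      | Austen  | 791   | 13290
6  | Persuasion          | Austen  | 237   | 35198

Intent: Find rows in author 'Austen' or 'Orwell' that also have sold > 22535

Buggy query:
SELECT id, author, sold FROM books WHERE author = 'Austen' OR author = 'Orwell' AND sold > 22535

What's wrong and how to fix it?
Bug: AND binds tighter than OR, so this parses as author = 'Austen' OR (author = 'Orwell' AND sold > 22535)

Fix: Group the OR with parentheses (or use IN), then AND the threshold

Corrected query:
SELECT id, author, sold FROM books WHERE (author = 'Austen' OR author = 'Orwell') AND sold > 22535

Result:
id | author | sold 
---+--------+------
6  | Austen | 35198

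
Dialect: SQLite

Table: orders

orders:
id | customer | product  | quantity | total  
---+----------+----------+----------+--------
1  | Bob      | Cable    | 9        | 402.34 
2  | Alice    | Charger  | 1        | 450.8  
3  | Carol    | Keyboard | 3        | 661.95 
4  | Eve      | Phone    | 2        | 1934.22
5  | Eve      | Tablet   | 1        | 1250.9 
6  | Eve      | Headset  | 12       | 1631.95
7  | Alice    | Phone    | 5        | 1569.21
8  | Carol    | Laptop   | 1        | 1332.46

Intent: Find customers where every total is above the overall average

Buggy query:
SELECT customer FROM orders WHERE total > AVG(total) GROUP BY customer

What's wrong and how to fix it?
Bug: AVG() is an aggregate; it can't sit directly in WHERE

Fix: Compute the overall average in a scalar subquery and compare each group's MIN against it in HAVING

Corrected query:
SELECT customer FROM orders GROUP BY customer HAVING MIN(total) > (SELECT AVG(total) FROM orders)

Result:
customer
--------
Eve     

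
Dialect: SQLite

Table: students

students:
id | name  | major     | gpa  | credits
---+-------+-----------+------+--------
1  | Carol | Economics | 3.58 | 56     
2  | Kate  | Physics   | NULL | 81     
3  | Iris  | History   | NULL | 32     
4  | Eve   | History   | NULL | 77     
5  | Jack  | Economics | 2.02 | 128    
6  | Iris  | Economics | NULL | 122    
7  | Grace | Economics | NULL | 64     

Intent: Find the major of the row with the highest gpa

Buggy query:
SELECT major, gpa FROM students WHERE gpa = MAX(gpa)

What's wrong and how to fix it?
Bug: WHERE is evaluated per row; an aggregate over the whole table isn't defined there

Fix: Wrap MAX in a scalar subquery so WHERE compares against a single value

Corrected query:
SELECT major, gpa FROM students WHERE gpa = (SELECT MAX(gpa) FROM students)

Result:
major     | gpa 
----------+-----
Economics | 3.58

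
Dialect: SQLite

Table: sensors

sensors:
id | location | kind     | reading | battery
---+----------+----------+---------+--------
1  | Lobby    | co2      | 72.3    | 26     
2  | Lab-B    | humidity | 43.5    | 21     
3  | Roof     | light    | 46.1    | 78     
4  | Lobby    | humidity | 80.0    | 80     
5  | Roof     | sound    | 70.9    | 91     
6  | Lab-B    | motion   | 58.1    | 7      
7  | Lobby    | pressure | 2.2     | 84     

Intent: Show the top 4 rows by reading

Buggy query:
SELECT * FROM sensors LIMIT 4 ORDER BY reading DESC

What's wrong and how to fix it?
Bug: LIMIT must come after ORDER BY

Fix: Sort with ORDER BY, then apply LIMIT

Corrected query:
SELECT * FROM sensors ORDER BY reading DESC LIMIT 4

Result:
id | location | kind     | reading | battery
---+----------+----------+---------+--------
4  | Lobby    | humidity | 80      | 80     
1  | Lobby    | co2      | 72.3    | 26     
5  | Roof     | sound    | 70.9    | 91     
6  | Lab-B    | motion   | 58.1    | 7      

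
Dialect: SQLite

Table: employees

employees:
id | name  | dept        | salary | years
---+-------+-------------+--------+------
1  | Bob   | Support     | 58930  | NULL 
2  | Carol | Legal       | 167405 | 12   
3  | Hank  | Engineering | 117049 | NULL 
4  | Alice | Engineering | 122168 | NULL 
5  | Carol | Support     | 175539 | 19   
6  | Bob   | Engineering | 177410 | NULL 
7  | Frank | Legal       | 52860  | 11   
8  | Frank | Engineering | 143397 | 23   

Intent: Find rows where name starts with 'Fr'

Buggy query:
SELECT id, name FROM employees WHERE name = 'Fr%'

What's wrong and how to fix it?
Bug: Wildcards only work with LIKE; '=' treats '%' as a literal character

Fix: Use LIKE for wildcard pattern matching

Corrected query:
SELECT id, name FROM employees WHERE name LIKE 'Fr%'

Result:
id | name 
---+------
7  | Frank
8  | Frank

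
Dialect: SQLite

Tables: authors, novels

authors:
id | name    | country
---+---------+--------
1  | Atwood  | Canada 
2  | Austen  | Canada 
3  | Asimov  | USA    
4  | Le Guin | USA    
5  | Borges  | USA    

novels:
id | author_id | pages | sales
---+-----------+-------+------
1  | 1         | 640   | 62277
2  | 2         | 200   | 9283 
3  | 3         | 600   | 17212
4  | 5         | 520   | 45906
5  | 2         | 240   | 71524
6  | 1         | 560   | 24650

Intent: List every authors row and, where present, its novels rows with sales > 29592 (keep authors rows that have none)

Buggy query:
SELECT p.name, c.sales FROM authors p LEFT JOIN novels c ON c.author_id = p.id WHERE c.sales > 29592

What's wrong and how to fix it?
Bug: A WHERE condition on the right-hand table after LEFT JOIN drops unmatched parents

Fix: Move the right-table condition into the ON clause so unmatched parents are kept

Corrected query:
SELECT p.name, c.sales FROM authors p LEFT JOIN novels c ON c.author_id = p.id AND c.sales > 29592

Result:
name    | sales
--------+------
Atwood  | 62277
Austen  | 71524
Asimov  | NULL 
Le Guin | NULL 
Borges  | 45906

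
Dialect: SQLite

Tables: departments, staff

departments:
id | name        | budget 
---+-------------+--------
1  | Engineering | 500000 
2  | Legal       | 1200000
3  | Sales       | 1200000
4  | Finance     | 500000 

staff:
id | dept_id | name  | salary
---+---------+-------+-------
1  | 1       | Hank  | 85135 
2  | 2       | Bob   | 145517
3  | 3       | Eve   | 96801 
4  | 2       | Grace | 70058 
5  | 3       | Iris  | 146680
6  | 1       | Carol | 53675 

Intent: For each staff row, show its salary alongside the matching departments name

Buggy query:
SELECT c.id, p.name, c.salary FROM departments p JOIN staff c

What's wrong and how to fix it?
Bug: JOIN with no ON clause produces a cartesian product; every staff row pairs with every departments row

Fix: Specify the join condition linking the foreign key to the parent id

Corrected query:
SELECT c.id, p.name, c.salary FROM departments p JOIN staff c ON c.dept_id = p.id

Result:
id | name        | salary
---+-------------+-------
1  | Engineering | 85135 
2  | Legal       | 145517
3  | Sales       | 96801 
4  | Legal       | 70058 
5  | Sales       | 146680
6  | Engineering | 53675 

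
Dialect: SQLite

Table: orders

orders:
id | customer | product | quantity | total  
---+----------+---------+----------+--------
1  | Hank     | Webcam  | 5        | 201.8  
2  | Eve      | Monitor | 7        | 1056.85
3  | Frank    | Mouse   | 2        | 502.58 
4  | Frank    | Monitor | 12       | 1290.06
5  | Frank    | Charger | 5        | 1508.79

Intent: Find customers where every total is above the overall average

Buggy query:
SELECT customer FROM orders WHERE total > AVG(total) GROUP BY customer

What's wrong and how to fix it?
Bug: WHERE evaluates per row before aggregation, so AVG() is unavailable

Fix: Compute the overall average in a scalar subquery and compare each group's MIN against it in HAVING

Corrected query:
SELECT customer FROM orders GROUP BY customer HAVING MIN(total) > (SELECT AVG(total) FROM orders)

Result:
customer
--------
Eve     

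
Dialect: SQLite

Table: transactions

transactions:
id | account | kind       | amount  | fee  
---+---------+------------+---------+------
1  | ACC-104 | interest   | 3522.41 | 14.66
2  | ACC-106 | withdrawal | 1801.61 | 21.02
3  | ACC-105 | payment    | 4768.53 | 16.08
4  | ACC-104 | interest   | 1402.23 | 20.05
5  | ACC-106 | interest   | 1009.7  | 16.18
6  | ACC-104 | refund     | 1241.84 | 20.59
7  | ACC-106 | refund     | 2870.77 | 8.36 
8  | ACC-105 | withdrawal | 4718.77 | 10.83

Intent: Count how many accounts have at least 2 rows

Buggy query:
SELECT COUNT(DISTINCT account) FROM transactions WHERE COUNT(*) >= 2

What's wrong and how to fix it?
Bug: COUNT(*) cannot appear in WHERE; the per-group count doesn't exist yet

Fix: Group first with HAVING COUNT(*) >= 2, then COUNT the resulting groups

Corrected query:
SELECT COUNT(*) FROM (SELECT account FROM transactions GROUP BY account HAVING COUNT(*) >= 2)

Result:
COUNT(*)
--------
3       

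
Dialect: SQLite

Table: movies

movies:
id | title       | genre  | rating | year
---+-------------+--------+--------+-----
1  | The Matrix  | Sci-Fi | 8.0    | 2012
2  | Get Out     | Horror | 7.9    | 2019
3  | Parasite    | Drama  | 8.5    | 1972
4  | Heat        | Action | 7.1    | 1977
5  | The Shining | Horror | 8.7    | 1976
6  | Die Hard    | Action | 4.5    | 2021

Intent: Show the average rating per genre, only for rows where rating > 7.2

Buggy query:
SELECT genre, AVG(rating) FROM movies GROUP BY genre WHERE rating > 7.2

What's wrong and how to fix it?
Bug: WHERE cannot follow GROUP BY

Fix: Move the WHERE clause before GROUP BY

Corrected query:
SELECT genre, AVG(rating) FROM movies WHERE rating > 7.2 GROUP BY genre

Result:
genre  | AVG(rating)
-------+------------
Drama  | 8.5        
Horror | 8.3        
Sci-Fi | 8          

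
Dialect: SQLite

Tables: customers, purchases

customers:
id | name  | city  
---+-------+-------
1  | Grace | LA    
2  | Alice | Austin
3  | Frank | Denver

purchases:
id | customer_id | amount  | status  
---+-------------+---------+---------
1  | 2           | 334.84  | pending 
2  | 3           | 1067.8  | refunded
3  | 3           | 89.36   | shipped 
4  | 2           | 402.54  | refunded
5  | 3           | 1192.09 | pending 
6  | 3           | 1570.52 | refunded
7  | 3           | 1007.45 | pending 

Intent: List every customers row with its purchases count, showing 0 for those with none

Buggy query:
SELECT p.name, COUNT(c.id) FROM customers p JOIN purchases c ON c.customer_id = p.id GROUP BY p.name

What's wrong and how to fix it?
Bug: An inner join excludes parents with zero children

Fix: Switch to LEFT JOIN to retain unmatched parent rows

Corrected query:
SELECT p.name, COUNT(c.id) FROM customers p LEFT JOIN purchases c ON c.customer_id = p.id GROUP BY p.name

Result:
name  | COUNT(c.id)
------+------------
Alice | 2          
Frank | 5          
Grace | 0          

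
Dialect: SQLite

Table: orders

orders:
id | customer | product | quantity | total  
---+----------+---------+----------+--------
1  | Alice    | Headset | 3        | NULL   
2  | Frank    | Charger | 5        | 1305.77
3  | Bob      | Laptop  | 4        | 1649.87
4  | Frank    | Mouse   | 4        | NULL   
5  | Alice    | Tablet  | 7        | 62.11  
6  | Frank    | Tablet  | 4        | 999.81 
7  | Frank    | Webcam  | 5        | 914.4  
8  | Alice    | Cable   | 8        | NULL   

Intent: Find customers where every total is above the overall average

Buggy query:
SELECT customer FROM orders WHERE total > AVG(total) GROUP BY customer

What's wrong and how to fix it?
Bug: WHERE evaluates per row before aggregation, so AVG() is unavailable

Fix: Compute the overall average in a scalar subquery and compare each group's MIN against it in HAVING

Corrected query:
SELECT customer FROM orders GROUP BY customer HAVING MIN(total) > (SELECT AVG(total) FROM orders)

Result:
customer
--------
Bob     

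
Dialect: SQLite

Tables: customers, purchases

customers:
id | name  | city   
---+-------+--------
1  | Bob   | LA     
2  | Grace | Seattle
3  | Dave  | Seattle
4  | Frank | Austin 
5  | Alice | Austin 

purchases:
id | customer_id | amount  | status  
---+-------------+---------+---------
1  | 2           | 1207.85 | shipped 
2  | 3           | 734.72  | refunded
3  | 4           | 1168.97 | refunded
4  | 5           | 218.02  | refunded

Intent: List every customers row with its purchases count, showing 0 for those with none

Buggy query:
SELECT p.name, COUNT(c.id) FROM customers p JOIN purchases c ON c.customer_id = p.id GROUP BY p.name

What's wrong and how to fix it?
Bug: An inner join excludes parents with zero children

Fix: Use LEFT JOIN so parents without children still appear (COUNT(c.id) gives 0)

Corrected query:
SELECT p.name, COUNT(c.id) FROM customers p LEFT JOIN purchases c ON c.customer_id = p.id GROUP BY p.name

Result:
name  | COUNT(c.id)
------+------------
Alice | 1          
Bob   | 0          
Dave  | 1          
Frank | 1          
Grace | 1          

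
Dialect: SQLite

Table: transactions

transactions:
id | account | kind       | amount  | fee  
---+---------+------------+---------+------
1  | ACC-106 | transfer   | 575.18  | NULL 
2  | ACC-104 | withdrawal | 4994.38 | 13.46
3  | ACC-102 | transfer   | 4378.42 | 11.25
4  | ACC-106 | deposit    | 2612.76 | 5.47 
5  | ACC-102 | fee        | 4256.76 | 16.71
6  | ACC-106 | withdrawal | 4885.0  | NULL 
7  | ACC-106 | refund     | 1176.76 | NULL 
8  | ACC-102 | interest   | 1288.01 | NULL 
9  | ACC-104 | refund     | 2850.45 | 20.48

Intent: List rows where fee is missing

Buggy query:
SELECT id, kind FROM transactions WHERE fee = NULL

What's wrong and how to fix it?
Bug: Comparing to NULL with '=' never matches; NULL = NULL is unknown, not true

Fix: Replace '= NULL' with 'IS NULL'

Corrected query:
SELECT id, kind FROM transactions WHERE fee IS NULL

Result:
id | kind      
---+-----------
1  | transfer  
6  | withdrawal
7  | refund    
8  | interest  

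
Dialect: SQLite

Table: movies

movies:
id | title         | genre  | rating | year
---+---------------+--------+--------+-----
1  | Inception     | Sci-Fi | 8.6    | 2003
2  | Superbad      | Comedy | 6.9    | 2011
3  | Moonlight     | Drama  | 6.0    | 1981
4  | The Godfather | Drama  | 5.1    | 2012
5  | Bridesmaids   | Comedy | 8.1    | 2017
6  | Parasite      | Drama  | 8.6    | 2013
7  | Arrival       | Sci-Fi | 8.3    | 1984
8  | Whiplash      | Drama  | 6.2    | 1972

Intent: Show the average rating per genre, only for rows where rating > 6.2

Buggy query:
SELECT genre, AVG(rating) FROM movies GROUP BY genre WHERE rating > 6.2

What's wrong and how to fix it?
Bug: WHERE cannot follow GROUP BY

Fix: Place WHERE between FROM and GROUP BY

Corrected query:
SELECT genre, AVG(rating) FROM movies WHERE rating > 6.2 GROUP BY genre

Result:
genre  | AVG(rating)
-------+------------
Comedy | 7.5        
Drama  | 8.6        
Sci-Fi | 8.45       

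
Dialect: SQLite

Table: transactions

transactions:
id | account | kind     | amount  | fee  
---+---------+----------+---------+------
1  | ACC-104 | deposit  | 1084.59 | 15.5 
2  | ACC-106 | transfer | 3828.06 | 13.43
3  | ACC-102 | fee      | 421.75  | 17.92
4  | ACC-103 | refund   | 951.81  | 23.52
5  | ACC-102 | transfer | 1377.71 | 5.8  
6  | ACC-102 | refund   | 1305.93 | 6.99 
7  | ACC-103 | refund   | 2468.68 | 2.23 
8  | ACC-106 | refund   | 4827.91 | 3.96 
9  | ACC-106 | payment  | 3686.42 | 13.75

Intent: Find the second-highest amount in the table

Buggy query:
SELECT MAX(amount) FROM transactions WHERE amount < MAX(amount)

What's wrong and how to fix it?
Bug: MAX(amount) on the right of the comparison is an aggregate-in-WHERE error

Fix: Compute the overall MAX in a subquery, then take MAX of rows below it

Corrected query:
SELECT MAX(amount) FROM transactions WHERE amount < (SELECT MAX(amount) FROM transactions)

Result:
MAX(amount)
-----------
3828.06    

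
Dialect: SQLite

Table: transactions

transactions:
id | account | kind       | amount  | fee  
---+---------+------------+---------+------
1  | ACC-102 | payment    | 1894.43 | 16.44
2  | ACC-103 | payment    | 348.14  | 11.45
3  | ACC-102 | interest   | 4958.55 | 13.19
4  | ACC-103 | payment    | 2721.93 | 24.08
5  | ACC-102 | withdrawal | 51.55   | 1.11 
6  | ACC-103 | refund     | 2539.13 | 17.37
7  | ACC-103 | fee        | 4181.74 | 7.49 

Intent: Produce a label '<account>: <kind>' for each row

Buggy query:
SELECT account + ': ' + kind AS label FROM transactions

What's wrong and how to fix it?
Bug: SQLite uses || for string concatenation; + coerces text to numbers (yielding 0)

Fix: Replace + with || to concatenate text

Corrected query:
SELECT account || ': ' || kind AS label FROM transactions

Result:
label              
-------------------
ACC-102: payment   
ACC-103: payment   
ACC-102: interest  
ACC-103: payment   
ACC-102: withdrawal
ACC-103: refund    
ACC-103: fee       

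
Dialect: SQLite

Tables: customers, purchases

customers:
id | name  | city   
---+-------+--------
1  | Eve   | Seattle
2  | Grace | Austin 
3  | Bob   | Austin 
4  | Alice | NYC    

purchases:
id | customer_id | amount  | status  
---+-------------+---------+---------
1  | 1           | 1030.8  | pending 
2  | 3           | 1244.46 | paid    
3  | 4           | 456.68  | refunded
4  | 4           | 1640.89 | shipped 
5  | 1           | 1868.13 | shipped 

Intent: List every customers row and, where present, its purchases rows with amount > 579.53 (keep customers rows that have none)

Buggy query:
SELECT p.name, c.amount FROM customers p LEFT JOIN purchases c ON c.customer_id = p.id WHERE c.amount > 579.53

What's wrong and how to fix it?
Bug: A WHERE condition on the right-hand table after LEFT JOIN drops unmatched parents

Fix: Put 'c.amount > 579.53' in the JOIN's ON clause instead of WHERE

Corrected query:
SELECT p.name, c.amount FROM customers p LEFT JOIN purchases c ON c.customer_id = p.id AND c.amount > 579.53

Result:
name  | amount 
------+--------
Eve   | 1030.8 
Eve   | 1868.13
Grace | NULL   
Bob   | 1244.46
Alice | 1640.89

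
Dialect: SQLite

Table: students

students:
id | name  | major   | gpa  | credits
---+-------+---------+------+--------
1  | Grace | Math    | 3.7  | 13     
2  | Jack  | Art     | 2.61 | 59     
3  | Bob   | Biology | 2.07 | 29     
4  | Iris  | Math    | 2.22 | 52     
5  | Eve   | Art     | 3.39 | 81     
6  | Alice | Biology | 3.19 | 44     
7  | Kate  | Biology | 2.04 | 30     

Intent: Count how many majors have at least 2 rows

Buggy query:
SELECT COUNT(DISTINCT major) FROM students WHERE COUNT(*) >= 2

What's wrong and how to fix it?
Bug: COUNT(*) cannot appear in WHERE; the per-group count doesn't exist yet

Fix: Use a subquery that GROUPs and filters with HAVING, then count its rows

Corrected query:
SELECT COUNT(*) FROM (SELECT major FROM students GROUP BY major HAVING COUNT(*) >= 2)

Result:
COUNT(*)
--------
3       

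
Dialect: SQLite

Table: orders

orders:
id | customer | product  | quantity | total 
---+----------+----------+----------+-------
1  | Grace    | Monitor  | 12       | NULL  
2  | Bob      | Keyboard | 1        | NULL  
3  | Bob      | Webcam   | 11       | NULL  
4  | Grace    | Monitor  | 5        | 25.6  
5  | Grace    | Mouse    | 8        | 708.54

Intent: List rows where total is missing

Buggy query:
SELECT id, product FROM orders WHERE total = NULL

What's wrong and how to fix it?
Bug: '= NULL' is always unknown in SQL three-valued logic, so no rows match

Fix: Replace '= NULL' with 'IS NULL'

Corrected query:
SELECT id, product FROM orders WHERE total IS NULL

Result:
id | product 
---+---------
1  | Monitor 
2  | Keyboard
3  | Webcam  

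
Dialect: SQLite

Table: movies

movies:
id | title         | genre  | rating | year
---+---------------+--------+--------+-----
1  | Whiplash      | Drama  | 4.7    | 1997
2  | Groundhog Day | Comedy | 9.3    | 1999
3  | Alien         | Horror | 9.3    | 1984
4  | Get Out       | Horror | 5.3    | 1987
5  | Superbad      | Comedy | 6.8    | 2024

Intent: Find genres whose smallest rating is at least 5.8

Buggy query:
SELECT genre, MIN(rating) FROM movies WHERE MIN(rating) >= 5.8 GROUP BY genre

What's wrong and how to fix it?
Bug: MIN() in WHERE is a misuse of aggregate

Fix: Use HAVING for the per-group MIN condition

Corrected query:
SELECT genre, MIN(rating) FROM movies GROUP BY genre HAVING MIN(rating) >= 5.8

Result:
genre  | MIN(rating)
-------+------------
Comedy | 6.8        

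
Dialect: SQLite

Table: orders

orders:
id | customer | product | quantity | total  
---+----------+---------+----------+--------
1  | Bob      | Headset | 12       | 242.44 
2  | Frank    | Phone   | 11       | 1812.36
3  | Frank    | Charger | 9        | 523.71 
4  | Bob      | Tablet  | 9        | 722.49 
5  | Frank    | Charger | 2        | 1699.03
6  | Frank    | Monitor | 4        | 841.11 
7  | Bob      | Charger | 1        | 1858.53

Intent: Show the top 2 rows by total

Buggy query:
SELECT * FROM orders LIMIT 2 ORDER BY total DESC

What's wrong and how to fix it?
Bug: LIMIT must come after ORDER BY

Fix: Sort with ORDER BY, then apply LIMIT

Corrected query:
SELECT * FROM orders ORDER BY total DESC LIMIT 2

Result:
id | customer | product | quantity | total  
---+----------+---------+----------+--------
7  | Bob      | Charger | 1        | 1858.53
2  | Frank    | Phone   | 11       | 1812.36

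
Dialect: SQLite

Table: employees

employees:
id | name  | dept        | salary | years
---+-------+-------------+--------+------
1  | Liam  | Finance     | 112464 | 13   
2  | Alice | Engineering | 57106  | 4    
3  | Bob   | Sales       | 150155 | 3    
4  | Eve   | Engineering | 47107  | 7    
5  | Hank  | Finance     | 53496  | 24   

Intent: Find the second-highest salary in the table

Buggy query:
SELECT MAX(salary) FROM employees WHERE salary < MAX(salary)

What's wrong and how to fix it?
Bug: The inner MAX is an aggregate inside WHERE, which is not allowed

Fix: Put the inner MAX in a scalar subquery

Corrected query:
SELECT MAX(salary) FROM employees WHERE salary < (SELECT MAX(salary) FROM employees)

Result:
MAX(salary)
-----------
112464     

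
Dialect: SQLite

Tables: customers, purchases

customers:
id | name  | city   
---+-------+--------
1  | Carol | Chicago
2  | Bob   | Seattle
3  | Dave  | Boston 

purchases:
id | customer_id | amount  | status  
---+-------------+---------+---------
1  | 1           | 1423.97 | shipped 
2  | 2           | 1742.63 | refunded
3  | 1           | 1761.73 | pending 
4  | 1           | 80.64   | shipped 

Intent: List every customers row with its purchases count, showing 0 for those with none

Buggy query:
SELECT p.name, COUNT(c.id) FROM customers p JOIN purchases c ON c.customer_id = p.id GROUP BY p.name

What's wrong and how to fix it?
Bug: An inner join excludes parents with zero children

Fix: Switch to LEFT JOIN to retain unmatched parent rows

Corrected query:
SELECT p.name, COUNT(c.id) FROM customers p LEFT JOIN purchases c ON c.customer_id = p.id GROUP BY p.name

Result:
name  | COUNT(c.id)
------+------------
Bob   | 1          
Carol | 3          
Dave  | 0          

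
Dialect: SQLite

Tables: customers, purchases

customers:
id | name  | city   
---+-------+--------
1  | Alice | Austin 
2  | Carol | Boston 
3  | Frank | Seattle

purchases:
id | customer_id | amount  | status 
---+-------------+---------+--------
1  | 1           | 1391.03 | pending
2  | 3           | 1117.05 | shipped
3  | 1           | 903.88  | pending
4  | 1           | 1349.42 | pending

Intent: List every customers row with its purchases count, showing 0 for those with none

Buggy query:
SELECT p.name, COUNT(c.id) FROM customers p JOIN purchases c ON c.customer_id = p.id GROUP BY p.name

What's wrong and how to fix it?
Bug: INNER JOIN drops customers rows that have no matching purchases rows

Fix: Use LEFT JOIN so parents without children still appear (COUNT(c.id) gives 0)

Corrected query:
SELECT p.name, COUNT(c.id) FROM customers p LEFT JOIN purchases c ON c.customer_id = p.id GROUP BY p.name

Result:
name  | COUNT(c.id)
------+------------
Alice | 3          
Carol | 0          
Frank | 1          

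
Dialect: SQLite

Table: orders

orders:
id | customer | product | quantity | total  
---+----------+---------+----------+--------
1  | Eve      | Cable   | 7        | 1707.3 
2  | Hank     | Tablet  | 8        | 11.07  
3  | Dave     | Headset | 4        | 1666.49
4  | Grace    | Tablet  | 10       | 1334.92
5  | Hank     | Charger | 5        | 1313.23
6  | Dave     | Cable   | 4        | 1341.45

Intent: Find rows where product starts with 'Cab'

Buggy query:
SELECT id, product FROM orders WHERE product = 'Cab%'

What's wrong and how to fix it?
Bug: Wildcards only work with LIKE; '=' treats '%' as a literal character

Fix: Replace '=' with LIKE so 'Cab%' is treated as a pattern

Corrected query:
SELECT id, product FROM orders WHERE product LIKE 'Cab%'

Result:
id | product
---+--------
1  | Cable  
6  | Cable  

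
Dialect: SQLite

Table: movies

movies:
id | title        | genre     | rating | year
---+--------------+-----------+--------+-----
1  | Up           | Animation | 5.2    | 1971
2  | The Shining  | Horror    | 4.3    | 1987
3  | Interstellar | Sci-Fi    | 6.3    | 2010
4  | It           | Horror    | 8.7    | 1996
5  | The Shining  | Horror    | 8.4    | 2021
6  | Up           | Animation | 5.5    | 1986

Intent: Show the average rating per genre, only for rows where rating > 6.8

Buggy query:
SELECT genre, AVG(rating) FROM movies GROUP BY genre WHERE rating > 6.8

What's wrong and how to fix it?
Bug: WHERE cannot follow GROUP BY

Fix: Place WHERE between FROM and GROUP BY

Corrected query:
SELECT genre, AVG(rating) FROM movies WHERE rating > 6.8 GROUP BY genre

Result:
genre  | AVG(rating)
-------+------------
Horror | 8.55       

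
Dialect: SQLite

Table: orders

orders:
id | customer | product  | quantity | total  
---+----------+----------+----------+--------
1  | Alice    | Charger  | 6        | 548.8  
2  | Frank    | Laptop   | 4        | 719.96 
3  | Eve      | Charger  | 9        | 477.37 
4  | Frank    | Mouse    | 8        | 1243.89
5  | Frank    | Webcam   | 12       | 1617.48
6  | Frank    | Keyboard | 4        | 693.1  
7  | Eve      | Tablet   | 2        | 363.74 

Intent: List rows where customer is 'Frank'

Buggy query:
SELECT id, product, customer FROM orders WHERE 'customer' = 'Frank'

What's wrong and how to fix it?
Bug: 'customer' in single quotes is a string literal, not the column; the comparison is literal-vs-literal and never true

Fix: Reference the column as customer without single quotes

Corrected query:
SELECT id, product, customer FROM orders WHERE customer = 'Frank'

Result:
id | product  | customer
---+----------+---------
2  | Laptop   | Frank   
4  | Mouse    | Frank   
5  | Webcam   | Frank   
6  | Keyboard | Frank   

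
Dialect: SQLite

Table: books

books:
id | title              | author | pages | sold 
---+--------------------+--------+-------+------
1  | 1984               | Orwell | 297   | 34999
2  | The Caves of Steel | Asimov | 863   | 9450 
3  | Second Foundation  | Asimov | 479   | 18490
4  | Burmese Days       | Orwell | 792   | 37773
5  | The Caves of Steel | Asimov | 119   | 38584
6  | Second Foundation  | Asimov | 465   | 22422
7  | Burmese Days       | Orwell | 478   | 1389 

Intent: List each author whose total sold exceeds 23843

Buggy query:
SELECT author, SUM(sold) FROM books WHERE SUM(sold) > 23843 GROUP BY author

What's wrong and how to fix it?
Bug: Aggregate functions cannot appear in a WHERE clause

Fix: Use HAVING (which filters groups after aggregation) instead of WHERE

Corrected query:
SELECT author, SUM(sold) FROM books GROUP BY author HAVING SUM(sold) > 23843

Result:
author | SUM(sold)
-------+----------
Asimov | 88946    
Orwell | 74161    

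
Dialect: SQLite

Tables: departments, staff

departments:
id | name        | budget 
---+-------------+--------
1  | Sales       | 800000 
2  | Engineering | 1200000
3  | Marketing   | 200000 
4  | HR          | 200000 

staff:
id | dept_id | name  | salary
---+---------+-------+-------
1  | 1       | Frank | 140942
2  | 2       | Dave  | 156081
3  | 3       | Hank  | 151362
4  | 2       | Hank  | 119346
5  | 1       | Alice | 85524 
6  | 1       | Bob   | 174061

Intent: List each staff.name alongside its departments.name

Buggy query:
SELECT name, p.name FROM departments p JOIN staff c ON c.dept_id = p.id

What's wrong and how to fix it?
Bug: 'name' exists in both joined tables, so the database can't tell which one is meant

Fix: Qualify the column with its table alias (c.name)

Corrected query:
SELECT c.name, p.name FROM departments p JOIN staff c ON c.dept_id = p.id

Result:
name  | name       
------+------------
Frank | Sales      
Dave  | Engineering
Hank  | Marketing  
Hank  | Engineering
Alice | Sales      
Bob   | Sales      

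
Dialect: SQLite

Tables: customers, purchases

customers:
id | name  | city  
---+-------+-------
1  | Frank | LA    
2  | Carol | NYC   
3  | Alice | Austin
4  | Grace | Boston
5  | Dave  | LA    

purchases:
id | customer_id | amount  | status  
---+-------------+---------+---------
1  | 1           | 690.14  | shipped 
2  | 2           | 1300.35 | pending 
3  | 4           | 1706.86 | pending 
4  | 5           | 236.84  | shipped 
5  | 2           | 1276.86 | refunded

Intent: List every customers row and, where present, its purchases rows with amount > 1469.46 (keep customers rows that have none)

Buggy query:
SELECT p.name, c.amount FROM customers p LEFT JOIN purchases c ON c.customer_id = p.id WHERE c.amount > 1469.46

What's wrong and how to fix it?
Bug: Filtering c.amount in WHERE discards the NULL rows produced by LEFT JOIN, turning it into an inner join

Fix: Put 'c.amount > 1469.46' in the JOIN's ON clause instead of WHERE

Corrected query:
SELECT p.name, c.amount FROM customers p LEFT JOIN purchases c ON c.customer_id = p.id AND c.amount > 1469.46

Result:
name  | amount 
------+--------
Frank | NULL   
Carol | NULL   
Alice | NULL   
Grace | 1706.86
Dave  | NULL   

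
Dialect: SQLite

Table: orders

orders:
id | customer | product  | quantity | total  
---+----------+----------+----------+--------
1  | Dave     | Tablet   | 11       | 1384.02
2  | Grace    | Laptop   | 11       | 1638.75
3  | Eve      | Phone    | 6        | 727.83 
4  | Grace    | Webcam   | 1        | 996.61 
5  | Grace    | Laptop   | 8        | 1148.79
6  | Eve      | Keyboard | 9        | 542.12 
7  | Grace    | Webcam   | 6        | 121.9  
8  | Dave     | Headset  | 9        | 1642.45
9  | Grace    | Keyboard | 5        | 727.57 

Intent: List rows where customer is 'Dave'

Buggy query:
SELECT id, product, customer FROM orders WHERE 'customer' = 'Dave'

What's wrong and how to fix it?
Bug: Single quotes denote string literals in SQL; the column name is being compared as a constant string

Fix: Reference the column as customer without single quotes

Corrected query:
SELECT id, product, customer FROM orders WHERE customer = 'Dave'

Result:
id | product | customer
---+---------+---------
1  | Tablet  | Dave    
8  | Headset | Dave    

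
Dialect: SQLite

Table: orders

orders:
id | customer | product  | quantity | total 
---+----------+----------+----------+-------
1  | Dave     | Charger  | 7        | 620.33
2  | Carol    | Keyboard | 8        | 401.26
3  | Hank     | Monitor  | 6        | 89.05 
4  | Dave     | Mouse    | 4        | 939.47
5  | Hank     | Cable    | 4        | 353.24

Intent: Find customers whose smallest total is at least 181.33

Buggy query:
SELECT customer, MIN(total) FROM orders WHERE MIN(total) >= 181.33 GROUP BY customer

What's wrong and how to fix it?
Bug: MIN() in WHERE is a misuse of aggregate

Fix: Replace WHERE with HAVING after the GROUP BY

Corrected query:
SELECT customer, MIN(total) FROM orders GROUP BY customer HAVING MIN(total) >= 181.33

Result:
customer | MIN(total)
---------+-----------
Carol    | 401.26    
Dave     | 620.33    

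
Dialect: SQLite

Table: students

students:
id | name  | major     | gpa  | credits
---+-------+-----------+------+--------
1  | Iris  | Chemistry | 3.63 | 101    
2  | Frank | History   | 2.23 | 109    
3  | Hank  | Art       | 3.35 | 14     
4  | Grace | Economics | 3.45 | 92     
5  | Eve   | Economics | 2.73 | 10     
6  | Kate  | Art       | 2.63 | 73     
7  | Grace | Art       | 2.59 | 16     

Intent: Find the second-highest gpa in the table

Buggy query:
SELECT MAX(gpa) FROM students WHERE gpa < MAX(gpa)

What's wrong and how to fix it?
Bug: MAX(gpa) on the right of the comparison is an aggregate-in-WHERE error

Fix: Compute the overall MAX in a subquery, then take MAX of rows below it

Corrected query:
SELECT MAX(gpa) FROM students WHERE gpa < (SELECT MAX(gpa) FROM students)

Result:
MAX(gpa)
--------
3.45    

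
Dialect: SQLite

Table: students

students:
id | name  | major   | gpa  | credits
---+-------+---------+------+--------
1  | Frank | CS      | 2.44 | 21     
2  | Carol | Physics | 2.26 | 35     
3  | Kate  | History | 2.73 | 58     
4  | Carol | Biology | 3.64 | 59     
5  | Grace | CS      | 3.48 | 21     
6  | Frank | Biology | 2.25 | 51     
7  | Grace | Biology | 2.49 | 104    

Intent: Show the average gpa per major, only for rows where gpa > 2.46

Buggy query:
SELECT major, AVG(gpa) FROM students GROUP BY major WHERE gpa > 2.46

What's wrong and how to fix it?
Bug: Row-level WHERE must come before GROUP BY in the clause order

Fix: Move the WHERE clause before GROUP BY

Corrected query:
SELECT major, AVG(gpa) FROM students WHERE gpa > 2.46 GROUP BY major

Result:
major   | AVG(gpa)
--------+---------
Biology | 3.065   
CS      | 3.48    
History | 2.73    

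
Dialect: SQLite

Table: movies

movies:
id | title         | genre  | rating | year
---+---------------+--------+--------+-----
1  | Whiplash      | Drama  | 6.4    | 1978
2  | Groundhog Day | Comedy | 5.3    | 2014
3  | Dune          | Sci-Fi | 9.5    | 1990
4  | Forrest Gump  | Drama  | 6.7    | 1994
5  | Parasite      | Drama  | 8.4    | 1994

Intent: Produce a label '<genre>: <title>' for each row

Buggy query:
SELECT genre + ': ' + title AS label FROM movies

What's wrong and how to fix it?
Bug: SQLite uses || for string concatenation; + coerces text to numbers (yielding 0)

Fix: Use the || operator for string concatenation

Corrected query:
SELECT genre || ': ' || title AS label FROM movies

Result:
label                
---------------------
Drama: Whiplash      
Comedy: Groundhog Day
Sci-Fi: Dune         
Drama: Forrest Gump  
Drama: Parasite      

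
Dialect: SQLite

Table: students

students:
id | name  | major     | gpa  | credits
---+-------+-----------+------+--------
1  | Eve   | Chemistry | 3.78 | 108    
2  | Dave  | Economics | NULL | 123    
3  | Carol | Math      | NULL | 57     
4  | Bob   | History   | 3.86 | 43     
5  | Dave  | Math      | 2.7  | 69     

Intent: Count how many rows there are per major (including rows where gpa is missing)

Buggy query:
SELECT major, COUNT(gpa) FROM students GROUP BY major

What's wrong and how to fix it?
Bug: COUNT(column) counts non-NULL values only; rows with NULL gpa aren't counted

Fix: Use COUNT(*) to count all rows regardless of NULL

Corrected query:
SELECT major, COUNT(*) FROM students GROUP BY major

Result:
major     | COUNT(*)
----------+---------
Chemistry | 1       
Economics | 1       
History   | 1       
Math      | 2       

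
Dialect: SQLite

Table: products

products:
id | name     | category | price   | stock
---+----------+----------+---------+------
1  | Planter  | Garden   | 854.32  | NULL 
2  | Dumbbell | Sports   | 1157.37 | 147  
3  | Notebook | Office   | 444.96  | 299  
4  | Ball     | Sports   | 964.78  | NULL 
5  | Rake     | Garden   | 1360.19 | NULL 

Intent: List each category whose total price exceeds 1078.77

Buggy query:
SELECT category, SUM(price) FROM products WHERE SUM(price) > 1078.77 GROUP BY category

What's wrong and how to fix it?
Bug: WHERE runs before GROUP BY, so aggregates aren't available there

Fix: Use HAVING (which filters groups after aggregation) instead of WHERE

Corrected query:
SELECT category, SUM(price) FROM products GROUP BY category HAVING SUM(price) > 1078.77

Result:
category | SUM(price)
---------+-----------
Garden   | 2214.51   
Sports   | 2122.15   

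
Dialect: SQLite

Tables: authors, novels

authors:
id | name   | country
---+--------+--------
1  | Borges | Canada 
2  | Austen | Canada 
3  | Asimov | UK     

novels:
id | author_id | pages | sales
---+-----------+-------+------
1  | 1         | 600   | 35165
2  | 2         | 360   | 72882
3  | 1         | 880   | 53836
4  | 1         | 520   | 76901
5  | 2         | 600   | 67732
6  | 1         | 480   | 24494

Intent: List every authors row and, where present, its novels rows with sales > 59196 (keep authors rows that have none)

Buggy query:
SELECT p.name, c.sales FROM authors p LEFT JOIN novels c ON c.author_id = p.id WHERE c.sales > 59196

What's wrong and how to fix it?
Bug: A WHERE condition on the right-hand table after LEFT JOIN drops unmatched parents

Fix: Put 'c.sales > 59196' in the JOIN's ON clause instead of WHERE

Corrected query:
SELECT p.name, c.sales FROM authors p LEFT JOIN novels c ON c.author_id = p.id AND c.sales > 59196

Result:
name   | sales
-------+------
Borges | 76901
Austen | 67732
Austen | 72882
Asimov | NULL 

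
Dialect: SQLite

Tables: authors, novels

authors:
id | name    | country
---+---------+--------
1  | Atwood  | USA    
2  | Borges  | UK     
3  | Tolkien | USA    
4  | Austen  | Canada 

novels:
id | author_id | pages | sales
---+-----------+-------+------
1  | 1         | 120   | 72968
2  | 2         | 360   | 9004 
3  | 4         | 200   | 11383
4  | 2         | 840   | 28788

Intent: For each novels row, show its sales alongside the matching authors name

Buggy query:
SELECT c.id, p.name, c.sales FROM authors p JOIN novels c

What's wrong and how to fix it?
Bug: JOIN with no ON clause produces a cartesian product; every novels row pairs with every authors row

Fix: Add ON c.author_id = p.id to the JOIN

Corrected query:
SELECT c.id, p.name, c.sales FROM authors p JOIN novels c ON c.author_id = p.id

Result:
id | name   | sales
---+--------+------
1  | Atwood | 72968
2  | Borges | 9004 
3  | Austen | 11383
4  | Borges | 28788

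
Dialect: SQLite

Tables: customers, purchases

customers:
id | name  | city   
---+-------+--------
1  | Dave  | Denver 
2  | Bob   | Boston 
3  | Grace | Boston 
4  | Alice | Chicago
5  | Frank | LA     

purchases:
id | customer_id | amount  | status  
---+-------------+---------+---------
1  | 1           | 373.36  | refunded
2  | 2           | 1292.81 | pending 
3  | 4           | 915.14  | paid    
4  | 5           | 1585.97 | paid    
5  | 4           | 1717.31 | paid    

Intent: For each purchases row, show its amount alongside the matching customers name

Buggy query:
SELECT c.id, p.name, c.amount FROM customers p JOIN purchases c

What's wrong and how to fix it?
Bug: Missing join condition: each purchases row is matched to all customers rows instead of just its own

Fix: Add ON c.customer_id = p.id to the JOIN

Corrected query:
SELECT c.id, p.name, c.amount FROM customers p JOIN purchases c ON c.customer_id = p.id

Result:
id | name  | amount 
---+-------+--------
1  | Dave  | 373.36 
2  | Bob   | 1292.81
3  | Alice | 915.14 
4  | Frank | 1585.97
5  | Alice | 1717.31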